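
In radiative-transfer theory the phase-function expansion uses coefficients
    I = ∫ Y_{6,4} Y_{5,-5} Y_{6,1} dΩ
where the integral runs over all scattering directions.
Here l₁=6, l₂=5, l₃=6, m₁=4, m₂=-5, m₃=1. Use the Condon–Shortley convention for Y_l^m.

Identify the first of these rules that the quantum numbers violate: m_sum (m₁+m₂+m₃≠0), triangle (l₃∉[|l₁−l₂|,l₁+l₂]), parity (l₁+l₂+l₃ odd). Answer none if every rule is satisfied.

azimuthal sum: 4 − 5 + 1 = 0  ✓
1 ≤ 6 ≤ 11 (triangle on l)  ✓
L = 6 + 5 + 6 = 17 (odd)  ✗

parity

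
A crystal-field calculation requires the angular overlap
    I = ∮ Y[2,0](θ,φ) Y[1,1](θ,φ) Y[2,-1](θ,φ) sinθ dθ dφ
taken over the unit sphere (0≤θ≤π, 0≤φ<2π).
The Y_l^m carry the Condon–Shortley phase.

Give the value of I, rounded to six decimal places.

0.000000

Σlᵢ=5 odd — θ-integrand is odd under cosθ→−cosθ; I=0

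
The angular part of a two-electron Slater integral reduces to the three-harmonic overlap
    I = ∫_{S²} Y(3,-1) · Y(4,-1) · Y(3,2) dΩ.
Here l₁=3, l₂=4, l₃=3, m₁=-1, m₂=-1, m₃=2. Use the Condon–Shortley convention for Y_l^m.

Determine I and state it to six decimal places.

Rules hold: Σm=0, L=10 even, 1≤3≤7.
N = 7·9·7 = 441
Δ = 4!·2!·4!/11! = 1/34650
Racah Σ t=1..3: t=1:−1/72 t=2:+1/16 t=3:−1/72 = 5/144
⇒ 3j(3 4 3; 0 0 0)² = 2/77, sgn -1
Racah Σ t=2..3: t=2:+1/48 t=3:−1/144 = 1/72
⇒ 3j(3 4 3; -1 -1 2)² = 16/693, sgn -1
4πI² = N·(3j₀)²·(3jₘ)² = 32/121
I = +1·√(0.264463/4π) = 0.14506992

0.145070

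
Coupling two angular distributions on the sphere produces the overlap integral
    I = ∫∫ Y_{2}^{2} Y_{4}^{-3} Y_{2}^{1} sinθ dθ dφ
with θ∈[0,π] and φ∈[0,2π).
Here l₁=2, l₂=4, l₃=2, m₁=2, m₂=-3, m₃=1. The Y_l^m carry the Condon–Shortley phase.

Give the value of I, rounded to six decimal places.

-0.238414

m-sum 0 ✓  L=8 even ✓  2≤2≤6 ✓
Π(2lᵢ+1) = 5×9×5 = 225
triangle coeff Δ(2,4,2) = 1/630
Σ_t [2,2]: t=2:+1/16 = 1/16
(3j)²=2/35 [(2 4 2; 0 0 0)], sign=+1
Σ_t [0,0]: t=0:+1/144 = 1/144
(3j)²=1/18 [(2 4 2; 2 -3 1)], sign=-1
⇒ 4πI² = 5/7
I = (-1)√(5/7/(4π)) = -0.23841361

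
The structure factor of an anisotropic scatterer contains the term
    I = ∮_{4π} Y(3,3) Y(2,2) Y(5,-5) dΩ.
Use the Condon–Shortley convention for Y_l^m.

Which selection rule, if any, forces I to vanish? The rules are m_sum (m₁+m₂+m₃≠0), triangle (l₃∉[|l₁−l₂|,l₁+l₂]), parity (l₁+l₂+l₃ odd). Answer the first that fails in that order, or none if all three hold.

m₁+m₂+m₃ = 3 + 2 − 5 = 0  ✓
triangle: |3−2|=1 ≤ l₃=5 ≤ 3+2=5  ✓
parity: l₁+l₂+l₃ = 10 is even  ✓

none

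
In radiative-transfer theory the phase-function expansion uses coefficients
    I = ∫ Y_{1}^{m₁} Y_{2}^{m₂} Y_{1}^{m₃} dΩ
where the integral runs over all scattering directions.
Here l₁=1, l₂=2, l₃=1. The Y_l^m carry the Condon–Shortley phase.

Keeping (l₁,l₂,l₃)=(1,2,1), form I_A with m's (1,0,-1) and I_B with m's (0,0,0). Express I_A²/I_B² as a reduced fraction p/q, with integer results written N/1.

1/4

Shared (l₁,l₂,l₃)=(1,2,1): N and (l;000)² cancel in I_A²/I_B².
A: Δ = 2!·0!·2!/5! = 1/30; Racah Σ t=0..0: t=0:+1/4 = 1/4; ⇒ 3j(1 2 1; 1 0 -1)² = 1/30, sgn +1
B: Δ = 2!·0!·2!/5! = 1/30; Racah Σ t=1..1: t=1:−1/1 = -1/1; ⇒ 3j(1 2 1; 0 0 0)² = 2/15, sgn +1
I_A²/I_B² = (1/30)/(2/15) = 1/4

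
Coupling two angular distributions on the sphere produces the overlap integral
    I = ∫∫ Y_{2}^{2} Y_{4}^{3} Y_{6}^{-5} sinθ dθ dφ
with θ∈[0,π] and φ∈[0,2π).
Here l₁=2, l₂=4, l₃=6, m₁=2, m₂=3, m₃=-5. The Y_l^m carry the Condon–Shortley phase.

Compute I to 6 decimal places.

Rules hold: Σm=0, L=12 even, 2≤6≤6.
N = 5·9·13 = 585
Δ = 0!·4!·8!/13! = 1/6435
Racah Σ t=0..0: t=0:+1/2304 = 1/2304
⇒ 3j(2 4 6; 0 0 0)² = 5/143, sgn +1
Racah Σ t=0..0: t=0:+1/120960 = 1/120960
⇒ 3j(2 4 6; 2 3 -5)² = 2/39, sgn -1
4πI² = N·(3j₀)²·(3jₘ)² = 150/143
I = -1·√(1.04895/4π) = -0.28891672

-0.288917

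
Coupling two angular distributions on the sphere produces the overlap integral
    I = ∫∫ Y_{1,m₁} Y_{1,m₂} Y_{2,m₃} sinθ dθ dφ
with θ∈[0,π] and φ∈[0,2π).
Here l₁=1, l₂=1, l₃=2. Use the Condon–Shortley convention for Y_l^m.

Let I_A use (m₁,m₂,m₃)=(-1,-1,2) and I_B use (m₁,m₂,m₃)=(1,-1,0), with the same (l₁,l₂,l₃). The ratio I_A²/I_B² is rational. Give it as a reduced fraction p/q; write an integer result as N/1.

6/1

Shared (l₁,l₂,l₃)=(1,1,2): N and (l;000)² cancel in I_A²/I_B².
A: Δ = 0!·2!·2!/5! = 1/30; Racah Σ t=0..0: t=0:+1/4 = 1/4; ⇒ 3j(1 1 2; -1 -1 2)² = 1/5, sgn +1
B: Δ = 0!·2!·2!/5! = 1/30; Racah Σ t=0..0: t=0:+1/4 = 1/4; ⇒ 3j(1 1 2; 1 -1 0)² = 1/30, sgn +1
I_A²/I_B² = (1/5)/(1/30) = 6/1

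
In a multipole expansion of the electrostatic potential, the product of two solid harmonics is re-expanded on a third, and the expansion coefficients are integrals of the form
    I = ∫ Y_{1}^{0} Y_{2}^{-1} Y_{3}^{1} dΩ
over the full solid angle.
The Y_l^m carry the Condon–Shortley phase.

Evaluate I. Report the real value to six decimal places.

-0.233597

Rules hold: Σm=0, L=6 even, 1≤3≤3.
N = 3·5·7 = 105
Δ = 0!·2!·4!/7! = 1/105
Racah Σ t=0..0: t=0:+1/4 = 1/4
⇒ 3j(1 2 3; 0 0 0)² = 3/35, sgn -1
Racah Σ t=0..0: t=0:+1/6 = 1/6
⇒ 3j(1 2 3; 0 -1 1)² = 8/105, sgn +1
4πI² = N·(3j₀)²·(3jₘ)² = 24/35
I = -1·√(0.685714/4π) = -0.23359668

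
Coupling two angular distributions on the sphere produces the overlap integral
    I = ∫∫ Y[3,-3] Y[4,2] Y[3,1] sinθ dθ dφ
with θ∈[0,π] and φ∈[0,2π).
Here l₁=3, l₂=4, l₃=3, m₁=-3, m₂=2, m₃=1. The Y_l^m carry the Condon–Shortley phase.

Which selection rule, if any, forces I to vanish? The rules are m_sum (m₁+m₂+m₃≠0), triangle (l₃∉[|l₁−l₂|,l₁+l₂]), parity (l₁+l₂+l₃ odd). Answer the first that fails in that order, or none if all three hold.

none

m₁+m₂+m₃ = -3 + 2 + 1 = 0  ✓
triangle: |3−4|=1 ≤ l₃=3 ≤ 3+4=7  ✓
parity: l₁+l₂+l₃ = 10 is even  ✓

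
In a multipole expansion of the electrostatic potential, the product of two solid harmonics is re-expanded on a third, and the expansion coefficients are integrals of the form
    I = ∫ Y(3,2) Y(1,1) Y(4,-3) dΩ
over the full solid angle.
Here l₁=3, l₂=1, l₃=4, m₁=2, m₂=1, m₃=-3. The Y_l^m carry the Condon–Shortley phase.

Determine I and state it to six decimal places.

Checks pass: Σm=0; 8 even; l₃=4∈[2,4].
(2·3+1)(2·1+1)(2·4+1) = 189
Δ: 0! 6! 2! / 9! → 1/252
sum: t=0:+1/36 = 1/36
3j²(3 1 4; 0 0 0) = Δ·Π!·Σ² = 4/63  (sign +1)
sum: t=0:+1/240 = 1/240
3j²(3 1 4; 2 1 -3) = Δ·Π!·Σ² = 1/12  (sign -1)
combine: 4πI² = 189·4/63·1/12 = 1/1
take √, sign -1: I = -0.28209479

-0.282095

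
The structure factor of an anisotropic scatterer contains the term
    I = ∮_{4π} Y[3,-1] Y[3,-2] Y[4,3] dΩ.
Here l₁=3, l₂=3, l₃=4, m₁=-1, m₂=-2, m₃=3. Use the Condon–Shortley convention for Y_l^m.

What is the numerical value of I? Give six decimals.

-0.095955

Rules hold: Σm=0, L=10 even, 0≤4≤6.
N = 7·7·9 = 441
Δ = 2!·4!·4!/11! = 1/34650
Racah Σ t=0..2: t=0:+1/72 t=1:−1/16 t=2:+1/72 = -5/144
⇒ 3j(3 3 4; 0 0 0)² = 2/77, sgn -1
Racah Σ t=0..1: t=0:+1/288 t=1:−1/144 = -1/288
⇒ 3j(3 3 4; -1 -2 3)² = 1/99, sgn +1
4πI² = N·(3j₀)²·(3jₘ)² = 14/121
I = -1·√(0.115702/4π) = -0.09595473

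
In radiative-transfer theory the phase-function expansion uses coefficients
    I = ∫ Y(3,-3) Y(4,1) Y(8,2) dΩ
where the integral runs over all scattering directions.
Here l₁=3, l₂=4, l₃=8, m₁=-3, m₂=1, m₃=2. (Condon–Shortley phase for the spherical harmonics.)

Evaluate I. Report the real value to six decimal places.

0.000000

triangle: need 1≤l₃≤7, have 8; I=0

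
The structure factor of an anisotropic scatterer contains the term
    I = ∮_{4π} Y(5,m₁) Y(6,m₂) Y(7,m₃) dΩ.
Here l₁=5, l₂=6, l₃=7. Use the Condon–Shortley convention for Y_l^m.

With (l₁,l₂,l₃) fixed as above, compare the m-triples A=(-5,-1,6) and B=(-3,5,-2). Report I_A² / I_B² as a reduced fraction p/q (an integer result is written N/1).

65/96

Shared (l₁,l₂,l₃)=(5,6,7): N and (l;000)² cancel in I_A²/I_B².
A: Δ = 4!·6!·8!/19! = 1/174594420; Racah Σ t=4..4: t=4:+1/87091200 = 1/87091200; ⇒ 3j(5 6 7; -5 -1 6)² = 10/969, sgn -1
B: Δ = 4!·6!·8!/19! = 1/174594420; Racah Σ t=3..4: t=3:−1/29030400 t=4:+1/5806080 = 1/7257600; ⇒ 3j(5 6 7; -3 5 -2)² = 64/4199, sgn -1
I_A²/I_B² = (10/969)/(64/4199) = 65/96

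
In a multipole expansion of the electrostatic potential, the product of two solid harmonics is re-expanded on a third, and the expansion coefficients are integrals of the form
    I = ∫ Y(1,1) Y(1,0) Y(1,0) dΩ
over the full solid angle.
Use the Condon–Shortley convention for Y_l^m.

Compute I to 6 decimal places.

0.000000

m-sum = 1 + 0 + 0 = 1 ≠ 0 ⇒ I = 0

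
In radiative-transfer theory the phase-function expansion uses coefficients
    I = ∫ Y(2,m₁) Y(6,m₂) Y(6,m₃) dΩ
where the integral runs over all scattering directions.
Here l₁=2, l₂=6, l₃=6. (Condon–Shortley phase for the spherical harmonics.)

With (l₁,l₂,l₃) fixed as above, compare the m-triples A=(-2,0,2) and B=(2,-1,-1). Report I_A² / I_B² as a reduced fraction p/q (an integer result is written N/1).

20/21

Same 2,6,6: normalisation and zero-m 3j drop out of the ratio.
A: Δ: 2! 2! 10! / 15! → 1/90090; sum: t=2:+1/69120 = 1/69120; 3j²(2 6 6; -2 0 2) = Δ·Π!·Σ² = 4/143  (sign +1)
B: Δ: 2! 2! 10! / 15! → 1/90090; sum: t=0:+1/57600 = 1/57600; 3j²(2 6 6; 2 -1 -1) = Δ·Π!·Σ² = 21/715  (sign -1)
I_A²/I_B² = (4/143)/(21/715) = 20/21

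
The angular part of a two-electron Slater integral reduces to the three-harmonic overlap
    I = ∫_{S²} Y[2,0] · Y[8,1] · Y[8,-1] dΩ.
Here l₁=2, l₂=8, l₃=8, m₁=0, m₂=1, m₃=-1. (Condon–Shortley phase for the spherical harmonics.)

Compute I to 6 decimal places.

Rules hold: Σm=0, L=18 even, 6≤8≤10.
N = 5·17·17 = 1445
Δ = 2!·2!·14!/19! = 1/348840
Racah Σ t=0..2: t=0:+1/116121600 t=1:−1/25401600 t=2:+1/116121600 = -1/45158400
⇒ 3j(2 8 8; 0 0 0)² = 24/1615, sgn -1
Racah Σ t=0..2: t=0:+1/174182400 t=1:−1/29030400 t=2:+1/101606400 = -23/1219276800
⇒ 3j(2 8 8; 0 1 -1)² = 529/38760, sgn +1
4πI² = N·(3j₀)²·(3jₘ)² = 529/1805
I = -1·√(0.293075/4π) = -0.15271592

-0.152716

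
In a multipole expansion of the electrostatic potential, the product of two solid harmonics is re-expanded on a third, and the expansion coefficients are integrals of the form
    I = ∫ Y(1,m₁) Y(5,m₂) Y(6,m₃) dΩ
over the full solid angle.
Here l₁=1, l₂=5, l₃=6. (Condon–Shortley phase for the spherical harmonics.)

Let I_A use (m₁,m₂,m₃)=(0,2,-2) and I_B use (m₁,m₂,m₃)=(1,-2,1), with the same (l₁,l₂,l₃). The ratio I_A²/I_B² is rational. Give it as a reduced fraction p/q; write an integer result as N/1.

16/5

l's match ⇒ only the (l;m) 3-j factors differ between A and B.
A: triangle coeff Δ(1,5,6) = 1/858; Σ_t [0,0]: t=0:+1/30240 = 1/30240; (3j)²=16/429 [(1 5 6; 0 2 -2)], sign=+1
B: triangle coeff Δ(1,5,6) = 1/858; Σ_t [0,0]: t=0:+1/60480 = 1/60480; (3j)²=5/429 [(1 5 6; 1 -2 1)], sign=-1
I_A²/I_B² = (16/429)/(5/429) = 16/5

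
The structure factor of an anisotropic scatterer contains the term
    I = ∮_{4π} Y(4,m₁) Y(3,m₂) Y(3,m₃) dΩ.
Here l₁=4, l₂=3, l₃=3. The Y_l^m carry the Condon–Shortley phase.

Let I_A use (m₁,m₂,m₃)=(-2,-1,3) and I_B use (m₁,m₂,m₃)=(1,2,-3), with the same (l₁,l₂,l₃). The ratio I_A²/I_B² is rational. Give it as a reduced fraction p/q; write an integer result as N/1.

Shared (l₁,l₂,l₃)=(4,3,3): N and (l;000)² cancel in I_A²/I_B².
A: Δ = 4!·4!·2!/11! = 1/34650; Racah Σ t=2..2: t=2:+1/192 = 1/192; ⇒ 3j(4 3 3; -2 -1 3)² = 3/77, sgn +1
B: Δ = 4!·4!·2!/11! = 1/34650; Racah Σ t=3..3: t=3:−1/288 = -1/288; ⇒ 3j(4 3 3; 1 2 -3)² = 5/231, sgn -1
I_A²/I_B² = (3/77)/(5/231) = 9/5

9/5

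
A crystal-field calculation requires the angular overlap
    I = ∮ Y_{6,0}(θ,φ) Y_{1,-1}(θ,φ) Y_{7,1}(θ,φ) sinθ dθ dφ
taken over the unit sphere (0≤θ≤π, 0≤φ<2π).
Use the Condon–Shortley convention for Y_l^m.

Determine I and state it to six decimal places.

-0.185147

Checks pass: Σm=0; 14 even; l₃=7∈[5,7].
(2·6+1)(2·1+1)(2·7+1) = 585
Δ: 0! 12! 2! / 15! → 1/1365
sum: t=0:+1/518400 = 1/518400
3j²(6 1 7; 0 0 0) = Δ·Π!·Σ² = 7/195  (sign -1)
sum: t=0:+1/1036800 = 1/1036800
3j²(6 1 7; 0 -1 1) = Δ·Π!·Σ² = 4/195  (sign +1)
combine: 4πI² = 585·7/195·4/195 = 28/65
take √, sign -1: I = -0.18514731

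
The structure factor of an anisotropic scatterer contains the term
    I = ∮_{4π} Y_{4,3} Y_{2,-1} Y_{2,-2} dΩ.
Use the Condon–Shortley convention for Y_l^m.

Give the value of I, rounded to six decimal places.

-0.238414

m-sum 0 ✓  L=8 even ✓  2≤2≤6 ✓
Π(2lᵢ+1) = 9×5×5 = 225
triangle coeff Δ(4,2,2) = 1/630
Σ_t [2,2]: t=2:+1/16 = 1/16
(3j)²=2/35 [(4 2 2; 0 0 0)], sign=+1
Σ_t [1,1]: t=1:−1/144 = -1/144
(3j)²=1/18 [(4 2 2; 3 -1 -2)], sign=-1
⇒ 4πI² = 5/7
I = (-1)√(5/7/(4π)) = -0.23841361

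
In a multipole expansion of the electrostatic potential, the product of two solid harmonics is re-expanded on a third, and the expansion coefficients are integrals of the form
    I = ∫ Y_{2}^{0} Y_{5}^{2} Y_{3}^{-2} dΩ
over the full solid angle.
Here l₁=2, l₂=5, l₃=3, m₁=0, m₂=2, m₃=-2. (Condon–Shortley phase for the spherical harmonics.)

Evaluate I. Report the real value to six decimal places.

0.190188

Rules hold: Σm=0, L=10 even, 3≤3≤7.
N = 5·11·7 = 385
Δ = 4!·0!·6!/11! = 1/2310
Racah Σ t=2..2: t=2:+1/144 = 1/144
⇒ 3j(2 5 3; 0 0 0)² = 10/231, sgn -1
Racah Σ t=2..2: t=2:+1/480 = 1/480
⇒ 3j(2 5 3; 0 2 -2)² = 3/110, sgn -1
4πI² = N·(3j₀)²·(3jₘ)² = 5/11
I = +1·√(0.454545/4π) = 0.19018827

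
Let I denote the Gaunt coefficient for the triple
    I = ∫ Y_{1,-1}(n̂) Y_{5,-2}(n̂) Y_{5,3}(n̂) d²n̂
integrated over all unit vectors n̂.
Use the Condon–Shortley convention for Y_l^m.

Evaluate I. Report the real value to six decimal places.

0.000000

l₁+l₂+l₃=11 is odd: 3j(l;000)=0 ⇒ I=0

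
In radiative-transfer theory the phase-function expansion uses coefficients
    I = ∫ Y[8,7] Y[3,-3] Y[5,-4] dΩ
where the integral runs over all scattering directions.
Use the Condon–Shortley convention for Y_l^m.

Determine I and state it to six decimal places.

-0.297017

Checks pass: Σm=0; 16 even; l₃=5∈[5,11].
(2·8+1)(2·3+1)(2·5+1) = 1309
Δ: 6! 10! 0! / 17! → 1/136136
sum: t=3:−1/518400 = -1/518400
3j²(8 3 5; 0 0 0) = Δ·Π!·Σ² = 56/2431  (sign +1)
sum: t=0:+1/261273600 = 1/261273600
3j²(8 3 5; 7 -3 -4) = Δ·Π!·Σ² = 5/136  (sign -1)
combine: 4πI² = 1309·56/2431·5/136 = 245/221
take √, sign -1: I = -0.29701746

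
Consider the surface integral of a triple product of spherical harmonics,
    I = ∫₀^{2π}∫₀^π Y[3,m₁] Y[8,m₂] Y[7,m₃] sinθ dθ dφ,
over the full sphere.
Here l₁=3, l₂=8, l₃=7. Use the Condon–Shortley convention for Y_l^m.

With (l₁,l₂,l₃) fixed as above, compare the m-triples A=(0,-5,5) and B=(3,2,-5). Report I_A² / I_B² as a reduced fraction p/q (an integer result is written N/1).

12493/4950

Same 3,8,7: normalisation and zero-m 3j drop out of the ratio.
A: Δ: 4! 2! 12! / 19! → 1/5290740; sum: t=1:−1/87091200 t=2:+1/159667200 t=3:−1/5748019200 = -31/5748019200; 3j²(3 8 7; 0 -5 5) = Δ·Π!·Σ² = 961/135660  (sign -1)
B: Δ: 4! 2! 12! / 19! → 1/5290740; sum: t=0:+1/348364800 = 1/348364800; 3j²(3 8 7; 3 2 -5) = Δ·Π!·Σ² = 165/58786  (sign +1)
I_A²/I_B² = (961/135660)/(165/58786) = 12493/4950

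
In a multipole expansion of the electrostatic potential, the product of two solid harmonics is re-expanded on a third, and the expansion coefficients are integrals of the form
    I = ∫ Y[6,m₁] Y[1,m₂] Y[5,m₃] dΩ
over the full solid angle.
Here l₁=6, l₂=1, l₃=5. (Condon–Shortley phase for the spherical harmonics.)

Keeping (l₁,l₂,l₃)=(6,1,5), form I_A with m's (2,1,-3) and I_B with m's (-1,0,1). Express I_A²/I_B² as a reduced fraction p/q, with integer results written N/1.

6/35

Shared (l₁,l₂,l₃)=(6,1,5): N and (l;000)² cancel in I_A²/I_B².
A: Δ = 2!·10!·0!/13! = 1/858; Racah Σ t=2..2: t=2:+1/161280 = 1/161280; ⇒ 3j(6 1 5; 2 1 -3)² = 1/143, sgn +1
B: Δ = 2!·10!·0!/13! = 1/858; Racah Σ t=1..1: t=1:−1/17280 = -1/17280; ⇒ 3j(6 1 5; -1 0 1)² = 35/858, sgn -1
I_A²/I_B² = (1/143)/(35/858) = 6/35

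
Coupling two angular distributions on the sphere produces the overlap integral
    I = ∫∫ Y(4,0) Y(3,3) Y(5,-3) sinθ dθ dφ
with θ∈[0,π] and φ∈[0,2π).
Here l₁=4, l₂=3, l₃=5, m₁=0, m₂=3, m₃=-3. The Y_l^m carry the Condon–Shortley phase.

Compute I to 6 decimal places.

0.196280

m-sum 0 ✓  L=12 even ✓  1≤5≤7 ✓
Π(2lᵢ+1) = 9×7×11 = 693
triangle coeff Δ(4,3,5) = 1/180180
Σ_t [0,2]: t=0:+1/576 t=1:−1/144 t=2:+1/576 = -1/288
(3j)²=20/1001 [(4 3 5; 0 0 0)], sign=+1
Σ_t [2,2]: t=2:+1/2304 = 1/2304
(3j)²=5/143 [(4 3 5; 0 3 -3)], sign=+1
⇒ 4πI² = 900/1859
I = (+1)√(900/1859/(4π)) = 0.19628026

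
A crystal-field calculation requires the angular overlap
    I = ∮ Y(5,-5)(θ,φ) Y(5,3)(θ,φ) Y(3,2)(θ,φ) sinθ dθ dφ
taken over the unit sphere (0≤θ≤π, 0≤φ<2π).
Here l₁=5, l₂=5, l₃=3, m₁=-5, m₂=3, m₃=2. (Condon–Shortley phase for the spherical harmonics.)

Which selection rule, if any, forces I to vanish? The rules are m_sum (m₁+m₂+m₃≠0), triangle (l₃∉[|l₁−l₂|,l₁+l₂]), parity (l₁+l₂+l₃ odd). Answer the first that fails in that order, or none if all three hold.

Σmᵢ = 0  ✓
l₃∈[|l₁−l₂|,l₁+l₂]=[0,10], have l₃=3  ✓
Σlᵢ = 13 ⇒ odd  ✗

parity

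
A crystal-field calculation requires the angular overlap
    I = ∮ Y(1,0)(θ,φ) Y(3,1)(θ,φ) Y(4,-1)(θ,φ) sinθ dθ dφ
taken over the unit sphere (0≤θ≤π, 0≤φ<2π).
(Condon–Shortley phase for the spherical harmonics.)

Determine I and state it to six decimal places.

-0.238414

m-sum 0 ✓  L=8 even ✓  2≤4≤4 ✓
Π(2lᵢ+1) = 3×7×9 = 189
triangle coeff Δ(1,3,4) = 1/252
Σ_t [0,0]: t=0:+1/36 = 1/36
(3j)²=4/63 [(1 3 4; 0 0 0)], sign=+1
Σ_t [0,0]: t=0:+1/48 = 1/48
(3j)²=5/84 [(1 3 4; 0 1 -1)], sign=-1
⇒ 4πI² = 5/7
I = (-1)√(5/7/(4π)) = -0.23841361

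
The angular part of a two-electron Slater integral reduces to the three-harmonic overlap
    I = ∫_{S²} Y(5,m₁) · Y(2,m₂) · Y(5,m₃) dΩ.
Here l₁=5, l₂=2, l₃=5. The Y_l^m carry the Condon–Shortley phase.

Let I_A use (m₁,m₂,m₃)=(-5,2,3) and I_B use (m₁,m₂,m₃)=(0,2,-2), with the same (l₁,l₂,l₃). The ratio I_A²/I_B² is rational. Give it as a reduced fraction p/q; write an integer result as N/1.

3/14

l's match ⇒ only the (l;m) 3-j factors differ between A and B.
A: triangle coeff Δ(5,2,5) = 1/38610; Σ_t [2,2]: t=2:+1/161280 = 1/161280; (3j)²=1/143 [(5 2 5; -5 2 3)], sign=+1
B: triangle coeff Δ(5,2,5) = 1/38610; Σ_t [2,2]: t=2:+1/2880 = 1/2880; (3j)²=14/429 [(5 2 5; 0 2 -2)], sign=-1
I_A²/I_B² = (1/143)/(14/429) = 3/14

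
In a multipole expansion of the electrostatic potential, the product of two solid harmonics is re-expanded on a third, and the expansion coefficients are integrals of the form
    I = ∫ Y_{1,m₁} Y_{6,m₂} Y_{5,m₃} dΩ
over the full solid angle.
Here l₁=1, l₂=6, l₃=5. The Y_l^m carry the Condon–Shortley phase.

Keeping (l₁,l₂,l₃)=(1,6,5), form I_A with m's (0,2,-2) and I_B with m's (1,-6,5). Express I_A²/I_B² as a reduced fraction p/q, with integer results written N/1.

Shared (l₁,l₂,l₃)=(1,6,5): N and (l;000)² cancel in I_A²/I_B².
A: Δ = 2!·0!·10!/13! = 1/858; Racah Σ t=1..1: t=1:−1/30240 = -1/30240; ⇒ 3j(1 6 5; 0 2 -2)² = 16/429, sgn +1
B: Δ = 2!·0!·10!/13! = 1/858; Racah Σ t=0..0: t=0:+1/7257600 = 1/7257600; ⇒ 3j(1 6 5; 1 -6 5)² = 1/13, sgn +1
I_A²/I_B² = (16/429)/(1/13) = 16/33

16/33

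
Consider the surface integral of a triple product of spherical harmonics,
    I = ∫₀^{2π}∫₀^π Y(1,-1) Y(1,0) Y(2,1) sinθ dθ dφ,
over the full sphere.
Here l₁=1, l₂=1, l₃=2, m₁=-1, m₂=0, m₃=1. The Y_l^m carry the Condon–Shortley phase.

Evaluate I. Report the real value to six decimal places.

m-sum 0 ✓  L=4 even ✓  0≤2≤2 ✓
Π(2lᵢ+1) = 3×3×5 = 45
triangle coeff Δ(1,1,2) = 1/30
Σ_t [0,0]: t=0:+1/1 = 1/1
(3j)²=2/15 [(1 1 2; 0 0 0)], sign=+1
Σ_t [0,0]: t=0:+1/2 = 1/2
(3j)²=1/10 [(1 1 2; -1 0 1)], sign=-1
⇒ 4πI² = 3/5
I = (-1)√(3/5/(4π)) = -0.21850969

-0.218510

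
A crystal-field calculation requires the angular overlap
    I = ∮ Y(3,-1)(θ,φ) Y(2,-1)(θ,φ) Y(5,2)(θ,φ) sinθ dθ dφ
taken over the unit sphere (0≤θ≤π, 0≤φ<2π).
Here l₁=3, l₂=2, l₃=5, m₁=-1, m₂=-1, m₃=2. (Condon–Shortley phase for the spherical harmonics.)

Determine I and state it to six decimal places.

m-sum 0 ✓  L=10 even ✓  1≤5≤5 ✓
Π(2lᵢ+1) = 7×5×11 = 385
triangle coeff Δ(3,2,5) = 1/2310
Σ_t [0,0]: t=0:+1/144 = 1/144
(3j)²=10/231 [(3 2 5; 0 0 0)], sign=-1
Σ_t [0,0]: t=0:+1/288 = 1/288
(3j)²=1/22 [(3 2 5; -1 -1 2)], sign=-1
⇒ 4πI² = 25/33
I = (+1)√(25/33/(4π)) = 0.24553200

0.245532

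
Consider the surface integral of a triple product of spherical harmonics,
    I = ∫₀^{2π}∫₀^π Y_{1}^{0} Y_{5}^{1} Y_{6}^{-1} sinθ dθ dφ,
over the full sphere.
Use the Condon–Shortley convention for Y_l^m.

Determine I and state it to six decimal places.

-0.241725

Checks pass: Σm=0; 12 even; l₃=6∈[4,6].
(2·1+1)(2·5+1)(2·6+1) = 429
Δ: 0! 2! 10! / 13! → 1/858
sum: t=0:+1/14400 = 1/14400
3j²(1 5 6; 0 0 0) = Δ·Π!·Σ² = 6/143  (sign +1)
sum: t=0:+1/17280 = 1/17280
3j²(1 5 6; 0 1 -1) = Δ·Π!·Σ² = 35/858  (sign -1)
combine: 4πI² = 429·6/143·35/858 = 105/143
take √, sign -1: I = -0.24172507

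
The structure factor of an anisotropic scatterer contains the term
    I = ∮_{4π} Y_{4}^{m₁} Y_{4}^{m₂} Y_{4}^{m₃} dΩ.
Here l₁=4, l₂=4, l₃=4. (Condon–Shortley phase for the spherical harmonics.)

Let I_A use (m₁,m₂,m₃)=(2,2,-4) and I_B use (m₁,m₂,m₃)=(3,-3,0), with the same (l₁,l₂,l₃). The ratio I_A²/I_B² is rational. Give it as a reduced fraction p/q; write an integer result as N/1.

Shared (l₁,l₂,l₃)=(4,4,4): N and (l;000)² cancel in I_A²/I_B².
A: Δ = 4!·4!·4!/13! = 1/450450; Racah Σ t=2..2: t=2:+1/2304 = 1/2304; ⇒ 3j(4 4 4; 2 2 -4)² = 5/143, sgn +1
B: Δ = 4!·4!·4!/13! = 1/450450; Racah Σ t=0..1: t=0:+1/864 t=1:−1/3456 = 1/1152; ⇒ 3j(4 4 4; 3 -3 0)² = 7/286, sgn +1
I_A²/I_B² = (5/143)/(7/286) = 10/7

10/7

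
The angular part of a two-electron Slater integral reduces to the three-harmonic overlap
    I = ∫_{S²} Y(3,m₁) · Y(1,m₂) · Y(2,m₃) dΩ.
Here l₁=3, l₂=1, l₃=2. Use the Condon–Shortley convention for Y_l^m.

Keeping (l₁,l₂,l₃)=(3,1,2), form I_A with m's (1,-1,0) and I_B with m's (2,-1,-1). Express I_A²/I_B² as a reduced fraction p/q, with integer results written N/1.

3/5

l's match ⇒ only the (l;m) 3-j factors differ between A and B.
A: triangle coeff Δ(3,1,2) = 1/105; Σ_t [0,0]: t=0:+1/8 = 1/8; (3j)²=2/35 [(3 1 2; 1 -1 0)], sign=+1
B: triangle coeff Δ(3,1,2) = 1/105; Σ_t [0,0]: t=0:+1/12 = 1/12; (3j)²=2/21 [(3 1 2; 2 -1 -1)], sign=-1
I_A²/I_B² = (2/35)/(2/21) = 3/5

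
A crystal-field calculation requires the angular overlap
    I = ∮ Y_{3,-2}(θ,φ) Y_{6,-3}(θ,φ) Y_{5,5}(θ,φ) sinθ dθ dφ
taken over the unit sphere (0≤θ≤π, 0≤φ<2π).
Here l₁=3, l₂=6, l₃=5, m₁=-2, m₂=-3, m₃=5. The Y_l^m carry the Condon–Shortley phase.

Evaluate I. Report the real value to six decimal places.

0.088266

Rules hold: Σm=0, L=14 even, 3≤5≤9.
N = 7·13·11 = 1001
Δ = 4!·2!·8!/15! = 1/675675
Racah Σ t=1..3: t=1:−1/8640 t=2:+1/2304 t=3:−1/8640 = 7/34560
⇒ 3j(3 6 5; 0 0 0)² = 7/429, sgn -1
Racah Σ t=3..3: t=3:−1/483840 = -1/483840
⇒ 3j(3 6 5; -2 -3 5)² = 6/1001, sgn -1
4πI² = N·(3j₀)²·(3jₘ)² = 14/143
I = +1·√(0.0979021/4π) = 0.08826552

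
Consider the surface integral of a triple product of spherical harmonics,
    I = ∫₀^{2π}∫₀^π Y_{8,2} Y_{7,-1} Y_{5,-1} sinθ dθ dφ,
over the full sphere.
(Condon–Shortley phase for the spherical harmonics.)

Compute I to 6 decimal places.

Checks pass: Σm=0; 20 even; l₃=5∈[1,15].
(2·8+1)(2·7+1)(2·5+1) = 2805
Δ: 10! 6! 4! / 21! → 1/814773960
sum: t=3:−1/87091200 t=4:+1/4976640 t=5:−1/2073600 t=6:+1/4976640 t=7:−1/87091200 = -1/9676800
3j²(8 7 5; 0 0 0) = Δ·Π!·Σ² = 360/46189  (sign +1)
sum: t=2:+1/92897280 t=3:−1/6531840 t=4:+1/3317760 t=5:−1/10368000 t=6:+1/298598400 = 197/2985984000
3j²(8 7 5; 2 -1 -1) = Δ·Π!·Σ² = 38809/5542680  (sign +1)
combine: 4πI² = 2805·360/46189·38809/5542680 = 1746405/11408683
take √, sign +1: I = 0.11036968

0.110370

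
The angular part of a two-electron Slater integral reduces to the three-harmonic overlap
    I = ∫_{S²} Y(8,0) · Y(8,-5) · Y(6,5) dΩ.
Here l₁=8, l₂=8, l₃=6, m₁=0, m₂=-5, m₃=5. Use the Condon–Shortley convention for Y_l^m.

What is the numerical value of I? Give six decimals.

-0.136937

Rules hold: Σm=0, L=22 even, 0≤6≤16.
N = 17·17·13 = 3757
Δ = 10!·6!·6!/23! = 1/13742520792
Racah Σ t=2..8: t=2:+1/41803776000 t=3:−1/435456000 t=4:+1/39813120 t=5:−1/18662400 t=6:+1/39813120 t=7:−1/435456000 t=8:+1/41803776000 = -11/1393459200
⇒ 3j(8 8 6; 0 0 0)² = 600/96577, sgn -1
Racah Σ t=2..3: t=2:+1/6967296000 t=3:−1/2612736000 = -1/4180377600
⇒ 3j(8 8 6; 0 -5 5)² = 75/7429, sgn +1
4πI² = N·(3j₀)²·(3jₘ)² = 45000/190969
I = -1·√(0.23564/4π) = -0.13693671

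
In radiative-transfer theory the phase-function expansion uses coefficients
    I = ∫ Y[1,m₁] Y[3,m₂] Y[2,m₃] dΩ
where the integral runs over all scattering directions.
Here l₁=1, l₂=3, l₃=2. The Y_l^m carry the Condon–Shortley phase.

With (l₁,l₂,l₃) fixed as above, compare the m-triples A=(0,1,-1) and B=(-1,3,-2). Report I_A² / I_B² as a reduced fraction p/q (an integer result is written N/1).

Shared (l₁,l₂,l₃)=(1,3,2): N and (l;000)² cancel in I_A²/I_B².
A: Δ = 2!·0!·4!/7! = 1/105; Racah Σ t=1..1: t=1:−1/6 = -1/6; ⇒ 3j(1 3 2; 0 1 -1)² = 8/105, sgn +1
B: Δ = 2!·0!·4!/7! = 1/105; Racah Σ t=2..2: t=2:+1/48 = 1/48; ⇒ 3j(1 3 2; -1 3 -2)² = 1/7, sgn +1
I_A²/I_B² = (8/105)/(1/7) = 8/15

8/15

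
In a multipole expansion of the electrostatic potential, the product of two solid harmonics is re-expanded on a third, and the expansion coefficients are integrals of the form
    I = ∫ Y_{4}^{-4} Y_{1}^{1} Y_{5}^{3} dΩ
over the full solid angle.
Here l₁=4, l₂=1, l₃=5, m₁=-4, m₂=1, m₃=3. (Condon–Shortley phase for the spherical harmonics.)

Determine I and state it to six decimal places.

-0.049106

Checks pass: Σm=0; 10 even; l₃=5∈[3,5].
(2·4+1)(2·1+1)(2·5+1) = 297
Δ: 0! 8! 2! / 11! → 1/495
sum: t=0:+1/576 = 1/576
3j²(4 1 5; 0 0 0) = Δ·Π!·Σ² = 5/99  (sign -1)
sum: t=0:+1/80640 = 1/80640
3j²(4 1 5; -4 1 3) = Δ·Π!·Σ² = 1/495  (sign +1)
combine: 4πI² = 297·5/99·1/495 = 1/33
take √, sign -1: I = -0.04910640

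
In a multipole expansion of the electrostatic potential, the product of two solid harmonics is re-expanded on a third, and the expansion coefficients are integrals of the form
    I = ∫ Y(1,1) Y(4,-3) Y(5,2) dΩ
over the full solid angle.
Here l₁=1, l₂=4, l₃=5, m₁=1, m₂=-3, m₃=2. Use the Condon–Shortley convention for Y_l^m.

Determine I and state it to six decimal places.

Rules hold: Σm=0, L=10 even, 3≤5≤5.
N = 3·9·11 = 297
Δ = 0!·2!·8!/11! = 1/495
Racah Σ t=0..0: t=0:+1/576 = 1/576
⇒ 3j(1 4 5; 0 0 0)² = 5/99, sgn -1
Racah Σ t=0..0: t=0:+1/10080 = 1/10080
⇒ 3j(1 4 5; 1 -3 2)² = 1/165, sgn -1
4πI² = N·(3j₀)²·(3jₘ)² = 1/11
I = +1·√(0.0909091/4π) = 0.08505478

0.085055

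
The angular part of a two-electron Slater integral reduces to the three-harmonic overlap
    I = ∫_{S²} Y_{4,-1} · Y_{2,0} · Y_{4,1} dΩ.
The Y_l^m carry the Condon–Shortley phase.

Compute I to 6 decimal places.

-0.139264

m-sum 0 ✓  L=10 even ✓  2≤4≤6 ✓
Π(2lᵢ+1) = 9×5×9 = 405
triangle coeff Δ(4,2,4) = 1/13860
Σ_t [0,2]: t=0:+1/192 t=1:−1/36 t=2:+1/192 = -5/288
(3j)²=20/693 [(4 2 4; 0 0 0)], sign=-1
Σ_t [0,2]: t=0:+1/480 t=1:−1/48 t=2:+1/144 = -17/1440
(3j)²=289/13860 [(4 2 4; -1 0 1)], sign=+1
⇒ 4πI² = 1445/5929
I = (-1)√(1445/5929/(4π)) = -0.13926381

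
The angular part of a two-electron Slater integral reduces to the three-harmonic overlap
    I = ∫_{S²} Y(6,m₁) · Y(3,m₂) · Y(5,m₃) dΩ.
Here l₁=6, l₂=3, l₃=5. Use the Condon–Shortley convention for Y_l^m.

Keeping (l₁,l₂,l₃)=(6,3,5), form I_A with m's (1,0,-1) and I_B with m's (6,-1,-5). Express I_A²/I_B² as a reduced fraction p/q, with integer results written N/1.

35/99

Shared (l₁,l₂,l₃)=(6,3,5): N and (l;000)² cancel in I_A²/I_B².
A: Δ = 4!·8!·2!/15! = 1/675675; Racah Σ t=1..3: t=1:−1/6912 t=2:+1/2880 t=3:−1/17280 = 1/6912; ⇒ 3j(6 3 5; 1 0 -1)² = 5/429, sgn +1
B: Δ = 4!·8!·2!/15! = 1/675675; Racah Σ t=0..0: t=0:+1/1935360 = 1/1935360; ⇒ 3j(6 3 5; 6 -1 -5)² = 3/91, sgn +1
I_A²/I_B² = (5/429)/(3/91) = 35/99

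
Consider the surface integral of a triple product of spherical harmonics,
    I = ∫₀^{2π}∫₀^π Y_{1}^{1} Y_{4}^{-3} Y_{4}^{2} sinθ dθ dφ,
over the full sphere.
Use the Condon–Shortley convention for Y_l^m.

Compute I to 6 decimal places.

0.000000

Σlᵢ=9 odd — θ-integrand is odd under cosθ→−cosθ; I=0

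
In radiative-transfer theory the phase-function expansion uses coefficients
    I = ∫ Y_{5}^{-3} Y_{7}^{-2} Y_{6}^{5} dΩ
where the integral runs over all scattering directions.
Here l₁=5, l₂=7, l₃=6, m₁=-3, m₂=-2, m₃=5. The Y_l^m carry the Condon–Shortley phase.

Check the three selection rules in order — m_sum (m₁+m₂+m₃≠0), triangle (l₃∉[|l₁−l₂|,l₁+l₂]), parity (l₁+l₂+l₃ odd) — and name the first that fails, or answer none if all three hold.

m₁+m₂+m₃ = -3 − 2 + 5 = 0  ✓
triangle: |5−7|=2 ≤ l₃=6 ≤ 5+7=12  ✓
parity: l₁+l₂+l₃ = 18 is even  ✓

none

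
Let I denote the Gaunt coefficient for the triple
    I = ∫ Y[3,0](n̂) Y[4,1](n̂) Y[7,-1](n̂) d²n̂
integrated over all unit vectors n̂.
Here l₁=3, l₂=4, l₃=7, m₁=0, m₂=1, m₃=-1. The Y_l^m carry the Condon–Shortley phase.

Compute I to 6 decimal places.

-0.225497

m-sum 0 ✓  L=14 even ✓  1≤7≤7 ✓
Π(2lᵢ+1) = 7×9×15 = 945
triangle coeff Δ(3,4,7) = 1/45045
Σ_t [0,0]: t=0:+1/20736 = 1/20736
(3j)²=35/1287 [(3 4 7; 0 0 0)], sign=-1
Σ_t [0,0]: t=0:+1/25920 = 1/25920
(3j)²=32/1287 [(3 4 7; 0 1 -1)], sign=+1
⇒ 4πI² = 39200/61347
I = (-1)√(39200/61347/(4π)) = -0.22549735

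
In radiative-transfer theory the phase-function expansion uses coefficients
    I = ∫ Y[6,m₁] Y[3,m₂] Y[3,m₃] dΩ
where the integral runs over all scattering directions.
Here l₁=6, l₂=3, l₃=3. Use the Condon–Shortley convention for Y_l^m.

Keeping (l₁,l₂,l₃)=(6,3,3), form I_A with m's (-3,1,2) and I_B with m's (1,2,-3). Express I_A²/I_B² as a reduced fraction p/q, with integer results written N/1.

54/1

Shared (l₁,l₂,l₃)=(6,3,3): N and (l;000)² cancel in I_A²/I_B².
A: Δ = 6!·6!·0!/13! = 1/12012; Racah Σ t=4..4: t=4:+1/5760 = 1/5760; ⇒ 3j(6 3 3; -3 1 2)² = 9/286, sgn -1
B: Δ = 6!·6!·0!/13! = 1/12012; Racah Σ t=5..5: t=5:−1/86400 = -1/86400; ⇒ 3j(6 3 3; 1 2 -3)² = 1/1716, sgn -1
I_A²/I_B² = (9/286)/(1/1716) = 54/1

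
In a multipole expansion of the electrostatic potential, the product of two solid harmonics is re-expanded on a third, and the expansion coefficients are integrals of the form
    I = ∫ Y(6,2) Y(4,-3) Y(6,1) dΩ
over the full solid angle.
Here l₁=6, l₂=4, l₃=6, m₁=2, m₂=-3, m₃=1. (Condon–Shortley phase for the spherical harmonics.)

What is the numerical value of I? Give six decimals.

Rules hold: Σm=0, L=16 even, 2≤6≤10.
N = 13·9·13 = 1521
Δ = 4!·8!·4!/17! = 1/15315300
Racah Σ t=0..4: t=0:+1/829440 t=1:−1/25920 t=2:+1/9216 t=3:−1/25920 t=4:+1/829440 = 7/207360
⇒ 3j(6 4 6; 0 0 0)² = 28/2431, sgn +1
Racah Σ t=0..1: t=0:+1/82944 t=1:−1/103680 = 1/414720
⇒ 3j(6 4 6; 2 -3 1)² = 49/43758, sgn -1
4πI² = N·(3j₀)²·(3jₘ)² = 686/34969
I = -1·√(0.0196174/4π) = -0.03951077

-0.039511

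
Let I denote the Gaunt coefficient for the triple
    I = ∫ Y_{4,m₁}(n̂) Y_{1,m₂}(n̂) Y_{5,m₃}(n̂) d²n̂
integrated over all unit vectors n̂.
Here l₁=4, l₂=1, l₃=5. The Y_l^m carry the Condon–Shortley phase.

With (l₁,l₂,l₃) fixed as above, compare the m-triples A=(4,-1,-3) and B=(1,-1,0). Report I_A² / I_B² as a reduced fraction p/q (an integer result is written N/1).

1/10

l's match ⇒ only the (l;m) 3-j factors differ between A and B.
A: triangle coeff Δ(4,1,5) = 1/495; Σ_t [0,0]: t=0:+1/80640 = 1/80640; (3j)²=1/495 [(4 1 5; 4 -1 -3)], sign=+1
B: triangle coeff Δ(4,1,5) = 1/495; Σ_t [0,0]: t=0:+1/1440 = 1/1440; (3j)²=2/99 [(4 1 5; 1 -1 0)], sign=-1
I_A²/I_B² = (1/495)/(2/99) = 1/10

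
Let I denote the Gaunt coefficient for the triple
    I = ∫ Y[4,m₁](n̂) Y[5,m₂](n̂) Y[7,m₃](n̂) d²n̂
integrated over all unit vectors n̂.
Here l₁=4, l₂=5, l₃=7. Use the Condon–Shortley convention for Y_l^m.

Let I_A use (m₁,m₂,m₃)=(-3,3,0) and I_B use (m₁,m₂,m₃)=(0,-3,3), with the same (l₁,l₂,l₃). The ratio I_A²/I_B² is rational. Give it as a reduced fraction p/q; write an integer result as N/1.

35378/7935

Same 4,5,7: normalisation and zero-m 3j drop out of the ratio.
A: Δ: 2! 6! 8! / 17! → 1/6126120; sum: t=1:−1/3628800 t=2:+1/345600 = 19/7257600; 3j²(4 5 7; -3 3 0) = Δ·Π!·Σ² = 2527/218790  (sign -1)
B: Δ: 2! 6! 8! / 17! → 1/6126120; sum: t=0:+1/138240 t=1:−1/181440 t=2:+1/3870720 = 23/11612160; 3j²(4 5 7; 0 -3 3) = Δ·Π!·Σ² = 529/204204  (sign +1)
I_A²/I_B² = (2527/218790)/(529/204204) = 35378/7935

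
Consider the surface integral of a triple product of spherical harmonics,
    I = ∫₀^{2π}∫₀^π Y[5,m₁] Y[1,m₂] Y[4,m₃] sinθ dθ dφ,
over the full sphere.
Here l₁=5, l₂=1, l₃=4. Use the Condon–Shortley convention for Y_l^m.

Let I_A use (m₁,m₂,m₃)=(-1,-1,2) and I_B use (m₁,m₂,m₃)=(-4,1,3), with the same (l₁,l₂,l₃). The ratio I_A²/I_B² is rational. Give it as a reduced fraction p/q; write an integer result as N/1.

1/6

l's match ⇒ only the (l;m) 3-j factors differ between A and B.
A: triangle coeff Δ(5,1,4) = 1/495; Σ_t [0,0]: t=0:+1/2880 = 1/2880; (3j)²=2/165 [(5 1 4; -1 -1 2)], sign=+1
B: triangle coeff Δ(5,1,4) = 1/495; Σ_t [2,2]: t=2:+1/10080 = 1/10080; (3j)²=4/55 [(5 1 4; -4 1 3)], sign=-1
I_A²/I_B² = (2/165)/(4/55) = 1/6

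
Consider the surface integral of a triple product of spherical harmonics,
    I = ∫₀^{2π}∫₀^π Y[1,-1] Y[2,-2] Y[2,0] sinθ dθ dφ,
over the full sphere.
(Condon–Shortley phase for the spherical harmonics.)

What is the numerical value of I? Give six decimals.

Σmᵢ = -3 ≠ 0, so the φ-integral vanishes; I = 0

0.000000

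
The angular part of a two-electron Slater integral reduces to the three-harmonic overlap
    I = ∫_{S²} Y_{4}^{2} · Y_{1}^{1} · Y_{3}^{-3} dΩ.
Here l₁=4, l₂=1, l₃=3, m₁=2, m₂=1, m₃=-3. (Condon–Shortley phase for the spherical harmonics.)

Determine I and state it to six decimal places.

0.061558

m-sum 0 ✓  L=8 even ✓  3≤3≤5 ✓
Π(2lᵢ+1) = 9×3×7 = 189
triangle coeff Δ(4,1,3) = 1/252
Σ_t [1,1]: t=1:−1/36 = -1/36
(3j)²=4/63 [(4 1 3; 0 0 0)], sign=+1
Σ_t [2,2]: t=2:+1/1440 = 1/1440
(3j)²=1/252 [(4 1 3; 2 1 -3)], sign=+1
⇒ 4πI² = 1/21
I = (+1)√(1/21/(4π)) = 0.06155813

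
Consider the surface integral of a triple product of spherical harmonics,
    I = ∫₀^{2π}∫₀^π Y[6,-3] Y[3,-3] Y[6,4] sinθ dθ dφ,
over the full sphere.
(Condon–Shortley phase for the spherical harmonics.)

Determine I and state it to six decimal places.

-3 − 3 + 4 = -2 ≠ 0: azimuthal integral kills it; I = 0

0.000000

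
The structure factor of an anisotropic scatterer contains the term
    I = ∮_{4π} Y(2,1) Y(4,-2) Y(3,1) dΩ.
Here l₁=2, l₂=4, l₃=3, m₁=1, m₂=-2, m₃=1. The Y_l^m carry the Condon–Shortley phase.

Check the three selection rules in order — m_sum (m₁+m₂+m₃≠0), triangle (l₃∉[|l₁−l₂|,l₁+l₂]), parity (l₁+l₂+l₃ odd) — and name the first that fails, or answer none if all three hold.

parity

azimuthal sum: 1 − 2 + 1 = 0  ✓
2 ≤ 3 ≤ 6 (triangle on l)  ✓
L = 2 + 4 + 3 = 9 (odd)  ✗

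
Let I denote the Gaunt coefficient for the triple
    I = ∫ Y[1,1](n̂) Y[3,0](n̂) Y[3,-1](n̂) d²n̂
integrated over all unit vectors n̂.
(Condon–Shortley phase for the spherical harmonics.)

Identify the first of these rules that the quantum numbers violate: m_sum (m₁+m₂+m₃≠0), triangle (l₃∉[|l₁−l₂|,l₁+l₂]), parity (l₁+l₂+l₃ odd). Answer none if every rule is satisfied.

parity

azimuthal sum: 1 + 0 − 1 = 0  ✓
2 ≤ 3 ≤ 4 (triangle on l)  ✓
L = 1 + 3 + 3 = 7 (odd)  ✗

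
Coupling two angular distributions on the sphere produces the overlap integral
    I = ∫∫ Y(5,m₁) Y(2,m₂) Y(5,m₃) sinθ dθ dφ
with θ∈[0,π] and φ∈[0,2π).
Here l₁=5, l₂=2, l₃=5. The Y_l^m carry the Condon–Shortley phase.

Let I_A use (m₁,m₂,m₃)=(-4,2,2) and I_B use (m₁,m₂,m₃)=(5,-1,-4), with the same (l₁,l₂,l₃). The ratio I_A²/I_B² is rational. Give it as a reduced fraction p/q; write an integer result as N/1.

8/15

Same 5,2,5: normalisation and zero-m 3j drop out of the ratio.
A: Δ: 2! 8! 2! / 13! → 1/38610; sum: t=2:+1/20160 = 1/20160; 3j²(5 2 5; -4 2 2) = Δ·Π!·Σ² = 12/715  (sign -1)
B: Δ: 2! 8! 2! / 13! → 1/38610; sum: t=0:+1/80640 = 1/80640; 3j²(5 2 5; 5 -1 -4) = Δ·Π!·Σ² = 9/286  (sign -1)
I_A²/I_B² = (12/715)/(9/286) = 8/15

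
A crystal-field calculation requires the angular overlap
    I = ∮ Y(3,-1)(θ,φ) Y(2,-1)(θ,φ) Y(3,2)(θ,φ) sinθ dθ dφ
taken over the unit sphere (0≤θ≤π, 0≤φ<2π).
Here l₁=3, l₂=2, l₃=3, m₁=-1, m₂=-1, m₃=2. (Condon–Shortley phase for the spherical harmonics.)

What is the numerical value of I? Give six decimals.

0.162868

Checks pass: Σm=0; 8 even; l₃=3∈[1,5].
(2·3+1)(2·2+1)(2·3+1) = 245
Δ: 2! 4! 2! / 9! → 1/3780
sum: t=0:+1/24 t=1:−1/4 t=2:+1/24 = -1/6
3j²(3 2 3; 0 0 0) = Δ·Π!·Σ² = 4/105  (sign +1)
sum: t=0:+1/48 t=1:−1/12 = -1/16
3j²(3 2 3; -1 -1 2) = Δ·Π!·Σ² = 1/28  (sign +1)
combine: 4πI² = 245·4/105·1/28 = 1/3
take √, sign +1: I = 0.16286750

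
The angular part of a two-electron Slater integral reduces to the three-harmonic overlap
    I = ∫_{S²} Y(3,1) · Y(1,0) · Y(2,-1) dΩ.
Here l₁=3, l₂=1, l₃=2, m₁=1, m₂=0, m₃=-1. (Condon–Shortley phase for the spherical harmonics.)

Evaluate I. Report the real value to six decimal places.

Checks pass: Σm=0; 6 even; l₃=2∈[2,4].
(2·3+1)(2·1+1)(2·2+1) = 105
Δ: 2! 4! 0! / 7! → 1/105
sum: t=1:−1/4 = -1/4
3j²(3 1 2; 0 0 0) = Δ·Π!·Σ² = 3/35  (sign -1)
sum: t=1:−1/6 = -1/6
3j²(3 1 2; 1 0 -1) = Δ·Π!·Σ² = 8/105  (sign +1)
combine: 4πI² = 105·3/35·8/105 = 24/35
take √, sign -1: I = -0.23359668

-0.233597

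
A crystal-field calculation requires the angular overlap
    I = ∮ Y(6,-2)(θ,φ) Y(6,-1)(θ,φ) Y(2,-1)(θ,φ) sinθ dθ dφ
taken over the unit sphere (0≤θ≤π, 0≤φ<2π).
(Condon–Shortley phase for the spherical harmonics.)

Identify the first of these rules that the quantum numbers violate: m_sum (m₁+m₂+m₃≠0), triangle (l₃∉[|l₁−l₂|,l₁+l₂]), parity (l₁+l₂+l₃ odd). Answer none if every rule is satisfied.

azimuthal sum: -2 − 1 − 1 = -4  ✗
0 ≤ 2 ≤ 12 (triangle on l)
L = 6 + 6 + 2 = 14 (even)

m_sum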